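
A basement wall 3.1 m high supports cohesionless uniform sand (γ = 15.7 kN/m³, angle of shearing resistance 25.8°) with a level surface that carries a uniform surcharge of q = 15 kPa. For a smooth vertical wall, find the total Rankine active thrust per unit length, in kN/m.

48.0 kN/m

K_a = tan²(45° − φ/2) = 0.3935.
Soil triangle: ½ K_a γ H² = 0.5×0.3935×15.7×3.1² = 29.69 kN/m.
Surcharge rectangle: K_a q H = 0.3935×15×3.1 = 18.30 kN/m.
Total = 29.69 + 18.30 = 47.98 kN/m.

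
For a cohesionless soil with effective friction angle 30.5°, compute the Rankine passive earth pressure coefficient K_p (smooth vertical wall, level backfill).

K_p = (1 + sin φ)/(1 − sin φ) = tan²(45° + 30.5°/2) = 3.061.

3.06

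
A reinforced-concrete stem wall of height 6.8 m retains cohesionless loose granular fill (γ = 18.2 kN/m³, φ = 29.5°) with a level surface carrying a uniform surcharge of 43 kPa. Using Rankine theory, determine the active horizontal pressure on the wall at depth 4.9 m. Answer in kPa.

45.0 kPa

K_a = (1 − sin φ)/(1 + sin φ) = 0.3401.
σ_v = γz + q = 18.2 × 4.9 + 43 = 132.2 kPa.
σ_h = K_a σ_v = 0.3401 × 132.2 = 44.95 kPa.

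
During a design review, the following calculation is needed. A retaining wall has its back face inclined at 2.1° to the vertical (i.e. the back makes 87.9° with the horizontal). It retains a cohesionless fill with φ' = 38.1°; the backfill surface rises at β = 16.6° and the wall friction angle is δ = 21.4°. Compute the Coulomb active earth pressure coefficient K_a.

K_a = sin²(α+φ) / [sin²α · sin(α−δ) · (1 + √{sin(φ+δ)sin(φ−β) / (sin(α−δ)sin(α+β))})²].
With α = 87.9°, φ = 38.1°, δ = 21.4°, β = 16.6°: K_a = 0.2804.

0.280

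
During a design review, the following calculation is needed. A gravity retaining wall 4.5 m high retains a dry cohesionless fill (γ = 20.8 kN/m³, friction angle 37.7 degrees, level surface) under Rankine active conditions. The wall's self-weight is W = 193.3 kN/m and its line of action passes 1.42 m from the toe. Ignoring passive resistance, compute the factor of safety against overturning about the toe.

K_a = tan²(45° − 37.7°/2) = 0.2411.
P_a = ½K_aγH² = 0.5×0.2411×20.8×4.5² = 50.77 kN/m, acting at H/3 = 1.500 m above the base.
Overturning moment M_o = P_a × H/3 = 50.77 × 1.500 = 76.15.
Resisting moment M_r = W × 1.42 = 193.3 × 1.42 = 274.5.
FS_overturning = M_r/M_o = 274.5/76.15 = 3.605.

3.60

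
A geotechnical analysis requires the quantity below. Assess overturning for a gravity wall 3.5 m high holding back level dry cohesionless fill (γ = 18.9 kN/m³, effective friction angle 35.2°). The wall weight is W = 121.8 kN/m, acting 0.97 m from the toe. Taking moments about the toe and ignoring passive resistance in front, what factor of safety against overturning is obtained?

K_a = tan²(45° − 35.2°/2) = 0.2687.
P_a = ½K_aγH² = 0.5×0.2687×18.9×3.5² = 31.10 kN/m, acting at H/3 = 1.167 m above the base.
Overturning moment M_o = P_a × H/3 = 31.10 × 1.167 = 36.29.
Resisting moment M_r = W × 0.97 = 121.8 × 0.97 = 118.1.
FS_overturning = M_r/M_o = 118.1/36.29 = 3.256.

3.26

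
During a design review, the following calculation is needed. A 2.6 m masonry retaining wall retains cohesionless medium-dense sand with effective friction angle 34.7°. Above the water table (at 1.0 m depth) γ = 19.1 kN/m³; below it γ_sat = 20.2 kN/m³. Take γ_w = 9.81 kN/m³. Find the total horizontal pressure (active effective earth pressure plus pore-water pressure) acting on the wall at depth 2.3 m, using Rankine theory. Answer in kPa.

21.7 kPa

K_a = (1 − sin φ)/(1 + sin φ) = 0.2745.
γ' = 20.2 − 9.81 = 10.39 kN/m³.
Effective vertical stress at 2.3 m: σ'_v = 19.1×1.0 + 10.39×1.30 = 32.61 kPa.
σ'_h = K_a σ'_v = 0.2745 × 32.61 = 8.950 kPa; u = γ_w × 1.30 = 12.75 kPa.
Total σ_h = 8.950 + 12.75 = 21.70 kPa.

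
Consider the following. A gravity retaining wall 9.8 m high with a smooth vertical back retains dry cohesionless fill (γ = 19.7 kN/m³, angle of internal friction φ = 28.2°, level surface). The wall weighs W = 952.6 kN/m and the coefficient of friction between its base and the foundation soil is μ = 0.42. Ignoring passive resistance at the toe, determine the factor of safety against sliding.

K_a = tan²(45° − 28.2°/2) = 0.3582.
P_a = ½K_aγH² = 0.5×0.3582×19.7×9.8² = 338.8 kN/m, acting at H/3 = 3.267 m above the base.
FS_sliding = μW / P_a = 0.42×952.6 / 338.8 = 1.181.

1.18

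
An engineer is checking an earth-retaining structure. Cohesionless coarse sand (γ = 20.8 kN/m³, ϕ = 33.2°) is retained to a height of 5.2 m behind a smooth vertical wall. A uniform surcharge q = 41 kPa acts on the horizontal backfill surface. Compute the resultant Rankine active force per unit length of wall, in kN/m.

145 kN/m

K_a = tan²(45° − φ/2) = 0.2924.
Soil triangle: ½ K_a γ H² = 0.5×0.2924×20.8×5.2² = 82.21 kN/m.
Surcharge rectangle: K_a q H = 0.2924×41×5.2 = 62.33 kN/m.
Total = 82.21 + 62.33 = 144.5 kN/m.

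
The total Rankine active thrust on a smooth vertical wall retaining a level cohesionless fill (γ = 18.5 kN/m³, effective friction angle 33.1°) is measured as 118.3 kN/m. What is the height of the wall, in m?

K_a = 0.2936. P_a = ½ K_a γ H² ⇒ H = √(2P_a/(K_a γ)).
H = √(2×118.3/(0.2936×18.5)) = 6.600 m.

6.60 m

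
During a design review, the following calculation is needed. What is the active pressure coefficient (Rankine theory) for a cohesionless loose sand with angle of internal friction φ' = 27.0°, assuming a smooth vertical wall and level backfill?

K_a = tan²(45° − φ/2) = tan²(31.50°) = 0.3755.

0.376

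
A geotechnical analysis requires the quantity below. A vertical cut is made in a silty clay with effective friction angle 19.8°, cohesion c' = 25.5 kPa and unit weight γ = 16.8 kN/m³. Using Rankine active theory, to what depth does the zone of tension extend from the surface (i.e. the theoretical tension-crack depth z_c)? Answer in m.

4.32 m

K_a = tan²(45° − 19.8°/2) = 0.4939; √K_a = 0.7028.
The active pressure is zero where K_a γ z = 2c√K_a, so z_c = 2c/(γ√K_a) = 2×25.5/(16.8×0.7028) = 4.319 m.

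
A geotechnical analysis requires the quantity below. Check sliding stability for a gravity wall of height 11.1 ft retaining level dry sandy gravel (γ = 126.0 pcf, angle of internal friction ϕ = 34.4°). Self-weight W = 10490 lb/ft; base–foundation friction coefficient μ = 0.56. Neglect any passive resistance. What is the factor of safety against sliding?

K_a = tan²(45° − 34.4°/2) = 0.2780.
P_a = ½K_aγH² = 0.5×0.2780×126.0×11.1² = 2158 lb/ft, acting at H/3 = 3.700 ft above the base.
FS_sliding = μW / P_a = 0.56×10490 / 2158 = 2.722.

2.72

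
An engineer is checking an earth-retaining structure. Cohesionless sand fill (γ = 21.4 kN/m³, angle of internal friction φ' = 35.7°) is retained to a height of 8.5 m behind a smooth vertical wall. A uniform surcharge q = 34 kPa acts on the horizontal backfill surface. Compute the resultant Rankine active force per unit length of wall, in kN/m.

279 kN/m

K_a = tan²(45° − φ/2) = 0.2630.
Soil triangle: ½ K_a γ H² = 0.5×0.2630×21.4×8.5² = 203.3 kN/m.
Surcharge rectangle: K_a q H = 0.2630×34×8.5 = 76.00 kN/m.
Total = 203.3 + 76.00 = 279.3 kN/m.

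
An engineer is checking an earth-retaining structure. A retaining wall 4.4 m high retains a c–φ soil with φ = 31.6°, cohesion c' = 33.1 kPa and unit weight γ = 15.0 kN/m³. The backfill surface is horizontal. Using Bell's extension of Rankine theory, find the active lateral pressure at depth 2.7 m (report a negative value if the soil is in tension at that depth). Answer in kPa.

K_a = (1 − sin φ)/(1 + sin φ) = 0.3123.
σ_a = K_a γ z − 2c√K_a = 0.3123×15.0×2.7 − 2×33.1×0.5589 = -24.35 kPa.

-24.3 kPa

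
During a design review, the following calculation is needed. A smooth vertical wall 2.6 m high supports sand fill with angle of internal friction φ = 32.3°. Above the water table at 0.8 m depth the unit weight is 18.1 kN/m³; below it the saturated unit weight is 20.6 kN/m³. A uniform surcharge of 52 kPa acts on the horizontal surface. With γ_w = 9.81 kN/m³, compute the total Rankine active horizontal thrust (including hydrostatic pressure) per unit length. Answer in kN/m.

71.9 kN/m

K_a = tan²(45° − φ/2) = 0.3035.
γ' = 20.6 − 9.81 = 10.79 kN/m³. h₂ = H − d_w = 1.8 m.
σ'_h: at surface K_a·q = 15.78; at WT K_a(q+γd_w) = 20.18; at base K_a(q+γd_w+γ'h₂) = 26.07 kPa.
P₁ = ½(15.78+20.18)×0.8 = 14.38; P₂ = ½(20.18+26.07)×1.8 = 41.62; P_w = ½γ_w h₂² = 15.89.
Total = 14.38+41.62+15.89 = 71.90 kN/m.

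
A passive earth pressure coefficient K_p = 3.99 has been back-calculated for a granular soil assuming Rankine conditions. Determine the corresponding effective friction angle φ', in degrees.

K_p = (1+sin φ)/(1−sin φ) ⇒ sin φ = (K_p − 1)/(K_p + 1) = 0.5992.
φ = arcsin(0.5992) = 36.81°.

36.8°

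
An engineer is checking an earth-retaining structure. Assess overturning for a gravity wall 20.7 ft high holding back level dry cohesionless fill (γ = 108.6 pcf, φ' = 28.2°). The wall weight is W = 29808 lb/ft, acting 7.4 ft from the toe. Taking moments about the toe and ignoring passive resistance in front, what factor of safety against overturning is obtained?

3.84

K_a = tan²(45° − 28.2°/2) = 0.3582.
P_a = ½K_aγH² = 0.5×0.3582×108.6×20.7² = 8334 lb/ft, acting at H/3 = 6.900 ft above the base.
Overturning moment M_o = P_a × H/3 = 8334 × 6.900 = 57500.
Resisting moment M_r = W × 7.4 = 29808 × 7.4 = 220600.
FS_overturning = M_r/M_o = 220600/57500 = 3.836.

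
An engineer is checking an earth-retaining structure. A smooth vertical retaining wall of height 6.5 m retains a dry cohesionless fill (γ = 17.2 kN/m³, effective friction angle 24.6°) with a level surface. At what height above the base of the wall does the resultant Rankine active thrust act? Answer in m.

K_a = 0.4121.
The pressure distribution is triangular, so the resultant acts at H/3 above the base = 6.5/3 = 2.167 m.

2.17 m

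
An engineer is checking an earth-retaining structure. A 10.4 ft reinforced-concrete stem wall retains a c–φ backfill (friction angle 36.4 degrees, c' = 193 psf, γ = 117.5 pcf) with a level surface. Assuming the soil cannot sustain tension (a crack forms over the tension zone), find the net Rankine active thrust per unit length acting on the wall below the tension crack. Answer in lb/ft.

228 lb/ft

K_a = 0.2552; √K_a = 0.5051.
Tension-crack depth z_c = 2c/(γ√K_a) = 2×193/(117.5×0.5051) = 6.503 ft.
σ_a at base = K_a γ H − 2c√K_a = 0.2552×117.5×10.4 − 2×193×0.5051 = 116.8 psf.
P_a = ½ × 116.8 × (H − z_c) = 0.5×116.8×3.897 = 227.6 lb/ft.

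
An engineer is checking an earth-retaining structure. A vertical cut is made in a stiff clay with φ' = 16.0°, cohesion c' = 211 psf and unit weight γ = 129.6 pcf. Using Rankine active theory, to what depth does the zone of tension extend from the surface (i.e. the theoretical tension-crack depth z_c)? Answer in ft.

4.32 ft

K_a = tan²(45° − 16.0°/2) = 0.5678; √K_a = 0.7536.
The active pressure is zero where K_a γ z = 2c√K_a, so z_c = 2c/(γ√K_a) = 2×211/(129.6×0.7536) = 4.321 ft.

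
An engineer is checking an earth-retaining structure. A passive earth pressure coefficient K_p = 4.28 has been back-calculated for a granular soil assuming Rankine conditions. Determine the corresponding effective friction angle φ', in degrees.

K_p = (1+sin φ)/(1−sin φ) ⇒ sin φ = (K_p − 1)/(K_p + 1) = 0.6212.
φ = arcsin(0.6212) = 38.40°.

38.4°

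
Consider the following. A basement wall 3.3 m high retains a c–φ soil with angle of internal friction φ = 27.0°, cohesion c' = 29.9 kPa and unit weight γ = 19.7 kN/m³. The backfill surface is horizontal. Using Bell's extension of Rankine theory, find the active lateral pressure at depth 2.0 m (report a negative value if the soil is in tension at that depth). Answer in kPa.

K_a = (1 − sin φ)/(1 + sin φ) = 0.3755.
σ_a = K_a γ z − 2c√K_a = 0.3755×19.7×2.0 − 2×29.9×0.6128 = -21.85 kPa.

-21.8 kPa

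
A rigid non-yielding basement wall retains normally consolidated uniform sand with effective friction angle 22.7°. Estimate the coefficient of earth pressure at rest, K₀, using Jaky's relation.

0.614

K₀ = 1 − sin φ' = 1 − sin 22.7° = 0.6141.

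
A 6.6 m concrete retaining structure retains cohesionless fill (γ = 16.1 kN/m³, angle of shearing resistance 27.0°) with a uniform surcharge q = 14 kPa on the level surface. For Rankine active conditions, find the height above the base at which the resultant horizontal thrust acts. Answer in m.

2.43 m

K_a = 0.3755.
Triangular part P₁ = ½K_aγH² = 131.7 at H/3 = 2.200 m; rectangular part P₂ = K_a q H = 34.70 at H/2 = 3.300 m.
ȳ = (P₁·2.200 + P₂·3.300)/(P₁+P₂) = 2.429 m.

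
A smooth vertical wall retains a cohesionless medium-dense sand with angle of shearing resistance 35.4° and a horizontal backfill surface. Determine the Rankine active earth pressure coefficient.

0.266

K_a = (1 − sin φ)/(1 + sin φ) = (1 − sin 35.4°)/(1 + sin 35.4°) = 0.2664.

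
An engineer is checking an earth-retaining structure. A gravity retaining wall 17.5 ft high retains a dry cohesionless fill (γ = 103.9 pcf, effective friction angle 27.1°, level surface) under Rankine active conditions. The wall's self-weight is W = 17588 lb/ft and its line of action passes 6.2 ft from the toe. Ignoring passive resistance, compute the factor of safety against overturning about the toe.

3.14

K_a = tan²(45° − 27.1°/2) = 0.3741.
P_a = ½K_aγH² = 0.5×0.3741×103.9×17.5² = 5951 lb/ft, acting at H/3 = 5.833 ft above the base.
Overturning moment M_o = P_a × H/3 = 5951 × 5.833 = 34710.
Resisting moment M_r = W × 6.2 = 17588 × 6.2 = 109000.
FS_overturning = M_r/M_o = 109000/34710 = 3.141.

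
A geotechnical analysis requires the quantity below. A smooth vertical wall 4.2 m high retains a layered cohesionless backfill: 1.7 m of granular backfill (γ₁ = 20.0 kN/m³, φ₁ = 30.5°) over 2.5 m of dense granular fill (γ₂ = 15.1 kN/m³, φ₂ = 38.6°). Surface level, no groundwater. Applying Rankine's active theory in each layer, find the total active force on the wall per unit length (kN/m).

K_a1 = tan²(45°−30.5°/2) = 0.3267; K_a2 = tan²(45°−38.6°/2) = 0.2316.
Layer 1: σ at base = K_a1 γ₁ h₁ = 11.11 kPa; P₁ = ½×11.11×1.7 = 9.441.
Layer 2: σ_v at top = γ₁h₁ = 34.00; σ_h top = K_a2×34.00 = 7.875; σ_h base = K_a2×(34.00+15.1×2.5) = 16.62.
P₂ = ½(7.875+16.62)×2.5 = 30.62. Total P_a = 9.441+30.62 = 40.06 kN/m.

40.1 kN/m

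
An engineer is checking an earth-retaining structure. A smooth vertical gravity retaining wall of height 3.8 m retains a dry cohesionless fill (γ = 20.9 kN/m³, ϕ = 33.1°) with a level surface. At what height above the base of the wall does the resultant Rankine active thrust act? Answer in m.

1.27 m

K_a = 0.2936.
The pressure distribution is triangular, so the resultant acts at H/3 above the base = 3.8/3 = 1.267 m.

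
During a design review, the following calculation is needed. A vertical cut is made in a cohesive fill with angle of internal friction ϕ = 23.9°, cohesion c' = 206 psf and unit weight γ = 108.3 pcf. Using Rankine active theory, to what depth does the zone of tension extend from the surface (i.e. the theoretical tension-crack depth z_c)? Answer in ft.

5.85 ft

K_a = tan²(45° − 23.9°/2) = 0.4233; √K_a = 0.6506.
The active pressure is zero where K_a γ z = 2c√K_a, so z_c = 2c/(γ√K_a) = 2×206/(108.3×0.6506) = 5.847 ft.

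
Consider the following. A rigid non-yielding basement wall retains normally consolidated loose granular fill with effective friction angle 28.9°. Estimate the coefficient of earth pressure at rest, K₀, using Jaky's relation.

K₀ = 1 − sin φ' = 1 − sin 28.9° = 0.5167.

0.517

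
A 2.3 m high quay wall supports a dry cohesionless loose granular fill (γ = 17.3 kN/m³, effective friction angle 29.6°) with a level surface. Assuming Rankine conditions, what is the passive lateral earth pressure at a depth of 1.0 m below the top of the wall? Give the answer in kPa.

K_p = (1 + sin φ)/(1 − sin φ) = 2.952.
σ_h = K_p γ z = 2.952 × 17.3 × 1.0 = 51.07 kPa.

51.1 kPa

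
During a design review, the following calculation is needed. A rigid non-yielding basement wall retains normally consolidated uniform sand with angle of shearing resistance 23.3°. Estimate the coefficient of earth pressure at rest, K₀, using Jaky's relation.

0.604

K₀ = 1 − sin φ' = 1 − sin 23.3° = 0.6045.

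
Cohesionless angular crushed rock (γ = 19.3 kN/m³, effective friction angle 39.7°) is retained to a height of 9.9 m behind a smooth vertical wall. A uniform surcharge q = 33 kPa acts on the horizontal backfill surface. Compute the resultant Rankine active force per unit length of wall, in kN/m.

K_a = tan²(45° − φ/2) = 0.2204.
Soil triangle: ½ K_a γ H² = 0.5×0.2204×19.3×9.9² = 208.5 kN/m.
Surcharge rectangle: K_a q H = 0.2204×33×9.9 = 72.01 kN/m.
Total = 208.5 + 72.01 = 280.5 kN/m.

280 kN/m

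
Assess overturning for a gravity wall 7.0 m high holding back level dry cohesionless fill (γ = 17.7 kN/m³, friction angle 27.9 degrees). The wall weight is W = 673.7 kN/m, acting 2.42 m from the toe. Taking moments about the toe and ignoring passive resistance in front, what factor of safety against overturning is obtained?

4.45

K_a = tan²(45° − 27.9°/2) = 0.3625.
P_a = ½K_aγH² = 0.5×0.3625×17.7×7.0² = 157.2 kN/m, acting at H/3 = 2.333 m above the base.
Overturning moment M_o = P_a × H/3 = 157.2 × 2.333 = 366.8.
Resisting moment M_r = W × 2.42 = 673.7 × 2.42 = 1630.
FS_overturning = M_r/M_o = 1630/366.8 = 4.445.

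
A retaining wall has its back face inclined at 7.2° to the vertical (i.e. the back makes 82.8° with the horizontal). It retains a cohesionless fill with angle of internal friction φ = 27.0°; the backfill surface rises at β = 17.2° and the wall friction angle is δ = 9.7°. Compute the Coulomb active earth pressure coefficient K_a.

K_a = sin²(α+φ) / [sin²α · sin(α−δ) · (1 + √{sin(φ+δ)sin(φ−β) / (sin(α−δ)sin(α+β))})²].
With α = 82.8°, φ = 27.0°, δ = 9.7°, β = 17.2°: K_a = 0.5325.

0.533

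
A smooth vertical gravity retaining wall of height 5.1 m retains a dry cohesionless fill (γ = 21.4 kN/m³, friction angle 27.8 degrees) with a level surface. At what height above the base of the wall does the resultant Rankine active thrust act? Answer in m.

1.70 m

K_a = 0.3639.
The pressure distribution is triangular, so the resultant acts at H/3 above the base = 5.1/3 = 1.700 m.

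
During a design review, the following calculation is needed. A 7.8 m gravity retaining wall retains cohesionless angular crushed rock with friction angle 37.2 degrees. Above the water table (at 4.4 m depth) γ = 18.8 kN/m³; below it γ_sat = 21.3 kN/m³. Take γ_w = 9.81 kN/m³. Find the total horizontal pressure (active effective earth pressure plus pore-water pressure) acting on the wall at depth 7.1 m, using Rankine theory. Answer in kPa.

K_a = (1 − sin φ)/(1 + sin φ) = 0.2464.
γ' = 21.3 − 9.81 = 11.49 kN/m³.
Effective vertical stress at 7.1 m: σ'_v = 18.8×4.4 + 11.49×2.70 = 113.7 kPa.
σ'_h = K_a σ'_v = 0.2464 × 113.7 = 28.03 kPa; u = γ_w × 2.70 = 26.49 kPa.
Total σ_h = 28.03 + 26.49 = 54.52 kPa.

54.5 kPa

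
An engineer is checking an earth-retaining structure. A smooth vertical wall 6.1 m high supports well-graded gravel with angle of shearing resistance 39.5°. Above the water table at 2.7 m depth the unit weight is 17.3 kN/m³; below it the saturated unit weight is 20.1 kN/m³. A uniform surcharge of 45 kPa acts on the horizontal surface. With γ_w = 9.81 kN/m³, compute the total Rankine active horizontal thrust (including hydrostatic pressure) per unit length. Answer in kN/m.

K_a = tan²(45° − φ/2) = 0.2224.
γ' = 20.1 − 9.81 = 10.29 kN/m³. h₂ = H − d_w = 3.4 m.
σ'_h: at surface K_a·q = 10.01; at WT K_a(q+γd_w) = 20.40; at base K_a(q+γd_w+γ'h₂) = 28.18 kPa.
P₁ = ½(10.01+20.40)×2.7 = 41.05; P₂ = ½(20.40+28.18)×3.4 = 82.59; P_w = ½γ_w h₂² = 56.70.
Total = 41.05+82.59+56.70 = 180.3 kN/m.

180 kN/m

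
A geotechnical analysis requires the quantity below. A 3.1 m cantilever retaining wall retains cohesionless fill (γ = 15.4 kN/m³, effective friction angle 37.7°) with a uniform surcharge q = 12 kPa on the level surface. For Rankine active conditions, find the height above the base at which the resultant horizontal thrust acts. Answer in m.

1.21 m

K_a = 0.2411.
Triangular part P₁ = ½K_aγH² = 17.84 at H/3 = 1.033 m; rectangular part P₂ = K_a q H = 8.967 at H/2 = 1.550 m.
ȳ = (P₁·1.033 + P₂·1.550)/(P₁+P₂) = 1.206 m.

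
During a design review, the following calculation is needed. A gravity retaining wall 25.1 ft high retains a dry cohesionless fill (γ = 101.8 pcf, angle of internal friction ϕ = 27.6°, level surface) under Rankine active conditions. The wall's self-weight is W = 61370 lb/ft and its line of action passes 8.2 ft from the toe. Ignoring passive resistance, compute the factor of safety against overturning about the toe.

5.11

K_a = tan²(45° − 27.6°/2) = 0.3668.
P_a = ½K_aγH² = 0.5×0.3668×101.8×25.1² = 11760 lb/ft, acting at H/3 = 8.367 ft above the base.
Overturning moment M_o = P_a × H/3 = 11760 × 8.367 = 98410.
Resisting moment M_r = W × 8.2 = 61370 × 8.2 = 503200.
FS_overturning = M_r/M_o = 503200/98410 = 5.114.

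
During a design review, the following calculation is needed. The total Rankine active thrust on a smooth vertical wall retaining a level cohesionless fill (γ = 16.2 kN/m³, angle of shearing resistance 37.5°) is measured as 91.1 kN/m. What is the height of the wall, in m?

6.80 m

K_a = 0.2432. P_a = ½ K_a γ H² ⇒ H = √(2P_a/(K_a γ)).
H = √(2×91.1/(0.2432×16.2)) = 6.801 m.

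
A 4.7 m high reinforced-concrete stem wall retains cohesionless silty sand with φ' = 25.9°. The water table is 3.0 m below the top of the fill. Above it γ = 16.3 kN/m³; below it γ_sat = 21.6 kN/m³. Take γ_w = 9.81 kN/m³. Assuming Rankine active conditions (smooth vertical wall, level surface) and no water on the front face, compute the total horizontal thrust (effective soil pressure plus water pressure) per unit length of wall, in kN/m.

K_a = tan²(45° − φ/2) = 0.3920.
γ' = 21.6 − 9.81 = 11.79 kN/m³. Depth below WT = 1.7 m.
σ'_h at WT = K_a γ d_w = 19.17 kPa; at base = 19.17 + K_a γ' × 1.7 = 27.02 kPa.
P₁ (0–3.0 m) = ½×19.17×3.0 = 28.75. P₂ (3.0–4.7 m) = ½(19.17+27.02)×1.7 = 39.26.
P_w = ½ γ_w h₂² = 0.5×9.81×1.7² = 14.18. Total = 28.75+39.26+14.18 = 82.19 kN/m.

82.2 kN/m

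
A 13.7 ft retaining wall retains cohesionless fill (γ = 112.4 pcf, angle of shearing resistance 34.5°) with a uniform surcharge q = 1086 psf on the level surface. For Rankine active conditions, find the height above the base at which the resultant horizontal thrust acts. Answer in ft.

K_a = 0.2768.
Triangular part P₁ = ½K_aγH² = 2920 at H/3 = 4.567 ft; rectangular part P₂ = K_a q H = 4118 at H/2 = 6.850 ft.
ȳ = (P₁·4.567 + P₂·6.850)/(P₁+P₂) = 5.903 ft.

5.90 ft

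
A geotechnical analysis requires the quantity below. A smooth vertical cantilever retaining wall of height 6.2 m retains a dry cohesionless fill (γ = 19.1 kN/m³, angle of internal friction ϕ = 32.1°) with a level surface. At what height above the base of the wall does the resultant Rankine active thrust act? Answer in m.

2.07 m

K_a = 0.3060.
The pressure distribution is triangular, so the resultant acts at H/3 above the base = 6.2/3 = 2.067 m.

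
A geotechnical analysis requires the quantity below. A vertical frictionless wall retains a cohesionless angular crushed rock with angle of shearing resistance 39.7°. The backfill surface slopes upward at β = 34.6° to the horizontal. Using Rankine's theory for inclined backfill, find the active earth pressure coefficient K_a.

0.391

K_a = cos β · (cos β − √(cos²β − cos²φ)) / (cos β + √(cos²β − cos²φ)).
cos β = 0.8231, cos φ = 0.7694, √(cos²β − cos²φ) = 0.2925.
K_a = 0.8231 × (0.8231 − 0.2925)/(0.8231 + 0.2925) = 0.3915.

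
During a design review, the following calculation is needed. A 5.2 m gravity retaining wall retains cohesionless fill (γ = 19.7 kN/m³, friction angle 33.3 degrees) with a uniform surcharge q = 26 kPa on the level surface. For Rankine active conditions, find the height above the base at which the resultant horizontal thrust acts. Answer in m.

2.03 m

K_a = 0.2911.
Triangular part P₁ = ½K_aγH² = 77.54 at H/3 = 1.733 m; rectangular part P₂ = K_a q H = 39.36 at H/2 = 2.600 m.
ȳ = (P₁·1.733 + P₂·2.600)/(P₁+P₂) = 2.025 m.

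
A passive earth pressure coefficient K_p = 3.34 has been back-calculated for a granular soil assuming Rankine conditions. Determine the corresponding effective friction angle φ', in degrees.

K_p = (1+sin φ)/(1−sin φ) ⇒ sin φ = (K_p − 1)/(K_p + 1) = 0.5392.
φ = arcsin(0.5392) = 32.63°.

32.6°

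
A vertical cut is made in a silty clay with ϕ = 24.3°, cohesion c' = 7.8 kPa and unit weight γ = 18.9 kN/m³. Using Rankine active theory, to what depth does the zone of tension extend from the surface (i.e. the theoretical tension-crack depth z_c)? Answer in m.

1.28 m

K_a = tan²(45° − 24.3°/2) = 0.4169; √K_a = 0.6457.
The active pressure is zero where K_a γ z = 2c√K_a, so z_c = 2c/(γ√K_a) = 2×7.8/(18.9×0.6457) = 1.278 m.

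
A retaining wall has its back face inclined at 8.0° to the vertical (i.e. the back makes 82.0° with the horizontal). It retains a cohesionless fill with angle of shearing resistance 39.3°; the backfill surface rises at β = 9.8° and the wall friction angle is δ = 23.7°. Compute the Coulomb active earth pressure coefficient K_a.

0.296

K_a = sin²(α+φ) / [sin²α · sin(α−δ) · (1 + √{sin(φ+δ)sin(φ−β) / (sin(α−δ)sin(α+β))})²].
With α = 82.0°, φ = 39.3°, δ = 23.7°, β = 9.8°: K_a = 0.2964.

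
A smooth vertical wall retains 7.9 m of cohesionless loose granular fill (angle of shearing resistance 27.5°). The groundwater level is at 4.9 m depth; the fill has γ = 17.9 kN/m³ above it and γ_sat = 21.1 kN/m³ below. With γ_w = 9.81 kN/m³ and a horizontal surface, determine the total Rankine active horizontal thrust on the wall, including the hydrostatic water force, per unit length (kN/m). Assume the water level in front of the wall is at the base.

K_a = tan²(45° − φ/2) = 0.3682.
γ' = 21.1 − 9.81 = 11.29 kN/m³. Depth below WT = 3.0 m.
σ'_h at WT = K_a γ d_w = 32.30 kPa; at base = 32.30 + K_a γ' × 3.0 = 44.77 kPa.
P₁ (0–4.9 m) = ½×32.30×4.9 = 79.13. P₂ (4.9–7.9 m) = ½(32.30+44.77)×3.0 = 115.6.
P_w = ½ γ_w h₂² = 0.5×9.81×3.0² = 44.14. Total = 79.13+115.6+44.14 = 238.9 kN/m.

239 kN/m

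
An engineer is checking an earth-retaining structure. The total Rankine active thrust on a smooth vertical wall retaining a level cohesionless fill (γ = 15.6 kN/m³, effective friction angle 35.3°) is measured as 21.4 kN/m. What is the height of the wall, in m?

K_a = 0.2675. P_a = ½ K_a γ H² ⇒ H = √(2P_a/(K_a γ)).
H = √(2×21.4/(0.2675×15.6)) = 3.202 m.

3.20 m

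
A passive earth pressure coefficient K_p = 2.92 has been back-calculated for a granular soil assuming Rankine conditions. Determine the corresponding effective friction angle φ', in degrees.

29.3°

K_p = (1+sin φ)/(1−sin φ) ⇒ sin φ = (K_p − 1)/(K_p + 1) = 0.4898.
φ = arcsin(0.4898) = 29.33°.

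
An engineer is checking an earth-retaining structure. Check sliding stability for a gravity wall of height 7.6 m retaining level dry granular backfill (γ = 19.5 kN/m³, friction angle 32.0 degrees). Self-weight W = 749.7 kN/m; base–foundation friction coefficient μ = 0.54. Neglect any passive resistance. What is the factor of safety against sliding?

K_a = tan²(45° − 32.0°/2) = 0.3073.
P_a = ½K_aγH² = 0.5×0.3073×19.5×7.6² = 173.0 kN/m, acting at H/3 = 2.533 m above the base.
FS_sliding = μW / P_a = 0.54×749.7 / 173.0 = 2.340.

2.34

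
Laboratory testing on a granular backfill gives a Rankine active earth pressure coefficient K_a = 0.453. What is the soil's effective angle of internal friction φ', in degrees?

22.1°

K_a = tan²(45° − φ/2) ⇒ 45° − φ/2 = arctan(√0.453) = 33.94°.
φ = 2(45° − 33.94°) = 22.11°.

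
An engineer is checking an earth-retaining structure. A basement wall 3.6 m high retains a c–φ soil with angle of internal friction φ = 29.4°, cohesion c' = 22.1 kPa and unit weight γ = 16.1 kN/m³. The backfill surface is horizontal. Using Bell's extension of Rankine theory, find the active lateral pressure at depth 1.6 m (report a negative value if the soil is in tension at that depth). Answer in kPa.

K_a = (1 − sin φ)/(1 + sin φ) = 0.3415.
σ_a = K_a γ z − 2c√K_a = 0.3415×16.1×1.6 − 2×22.1×0.5844 = -17.03 kPa.

-17.0 kPa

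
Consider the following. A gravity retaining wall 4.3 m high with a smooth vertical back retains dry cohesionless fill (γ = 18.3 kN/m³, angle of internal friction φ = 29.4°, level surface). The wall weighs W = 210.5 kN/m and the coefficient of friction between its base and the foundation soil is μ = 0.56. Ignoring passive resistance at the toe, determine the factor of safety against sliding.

K_a = tan²(45° − 29.4°/2) = 0.3415.
P_a = ½K_aγH² = 0.5×0.3415×18.3×4.3² = 57.77 kN/m, acting at H/3 = 1.433 m above the base.
FS_sliding = μW / P_a = 0.56×210.5 / 57.77 = 2.040.

2.04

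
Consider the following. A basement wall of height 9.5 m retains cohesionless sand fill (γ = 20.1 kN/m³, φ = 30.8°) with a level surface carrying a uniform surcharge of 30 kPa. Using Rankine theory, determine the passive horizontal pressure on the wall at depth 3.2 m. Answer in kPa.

292 kPa

K_p = (1 + sin φ)/(1 − sin φ) = 3.099.
σ_v = γz + q = 20.1 × 3.2 + 30 = 94.32 kPa.
σ_h = K_p σ_v = 3.099 × 94.32 = 292.3 kPa.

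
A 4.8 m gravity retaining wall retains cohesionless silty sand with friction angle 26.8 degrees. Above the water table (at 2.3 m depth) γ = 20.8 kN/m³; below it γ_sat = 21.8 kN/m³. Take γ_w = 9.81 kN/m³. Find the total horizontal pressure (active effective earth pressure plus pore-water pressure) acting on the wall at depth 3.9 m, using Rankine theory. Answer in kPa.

K_a = (1 − sin φ)/(1 + sin φ) = 0.3785.
γ' = 21.8 − 9.81 = 11.99 kN/m³.
Effective vertical stress at 3.9 m: σ'_v = 20.8×2.3 + 11.99×1.60 = 67.02 kPa.
σ'_h = K_a σ'_v = 0.3785 × 67.02 = 25.37 kPa; u = γ_w × 1.60 = 15.70 kPa.
Total σ_h = 25.37 + 15.70 = 41.06 kPa.

41.1 kPa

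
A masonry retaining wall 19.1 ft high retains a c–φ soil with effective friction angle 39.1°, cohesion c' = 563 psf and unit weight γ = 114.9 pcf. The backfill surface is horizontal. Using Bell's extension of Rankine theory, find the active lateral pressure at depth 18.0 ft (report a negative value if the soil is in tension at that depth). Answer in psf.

-67.5 psf

K_a = (1 − sin φ)/(1 + sin φ) = 0.2265.
σ_a = K_a γ z − 2c√K_a = 0.2265×114.9×18.0 − 2×563×0.4759 = -67.45 psf.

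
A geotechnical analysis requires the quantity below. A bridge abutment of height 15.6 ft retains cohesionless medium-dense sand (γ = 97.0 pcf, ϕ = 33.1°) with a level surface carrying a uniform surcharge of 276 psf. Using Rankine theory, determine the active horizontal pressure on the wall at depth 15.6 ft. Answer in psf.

525 psf

K_a = (1 − sin φ)/(1 + sin φ) = 0.2936.
σ_v = γz + q = 97.0 × 15.6 + 276 = 1789 psf.
σ_h = K_a σ_v = 0.2936 × 1789 = 525.3 psf.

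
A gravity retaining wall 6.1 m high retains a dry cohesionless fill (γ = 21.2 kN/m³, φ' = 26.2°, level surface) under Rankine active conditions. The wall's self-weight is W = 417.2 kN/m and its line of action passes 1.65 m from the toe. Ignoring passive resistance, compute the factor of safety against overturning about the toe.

K_a = tan²(45° − 26.2°/2) = 0.3874.
P_a = ½K_aγH² = 0.5×0.3874×21.2×6.1² = 152.8 kN/m, acting at H/3 = 2.033 m above the base.
Overturning moment M_o = P_a × H/3 = 152.8 × 2.033 = 310.7.
Resisting moment M_r = W × 1.65 = 417.2 × 1.65 = 688.4.
FS_overturning = M_r/M_o = 688.4/310.7 = 2.215.

2.22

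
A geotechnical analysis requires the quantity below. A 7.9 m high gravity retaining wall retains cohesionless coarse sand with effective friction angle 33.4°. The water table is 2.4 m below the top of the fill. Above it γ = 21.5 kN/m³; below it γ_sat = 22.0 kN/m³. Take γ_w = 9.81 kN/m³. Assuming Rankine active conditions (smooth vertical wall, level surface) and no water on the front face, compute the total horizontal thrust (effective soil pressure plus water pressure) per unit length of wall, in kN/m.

302 kN/m

K_a = tan²(45° − φ/2) = 0.2899.
γ' = 22.0 − 9.81 = 12.19 kN/m³. Depth below WT = 5.5 m.
σ'_h at WT = K_a γ d_w = 14.96 kPa; at base = 14.96 + K_a γ' × 5.5 = 34.40 kPa.
P₁ (0–2.4 m) = ½×14.96×2.4 = 17.95. P₂ (2.4–7.9 m) = ½(14.96+34.40)×5.5 = 135.7.
P_w = ½ γ_w h₂² = 0.5×9.81×5.5² = 148.4. Total = 17.95+135.7+148.4 = 302.1 kN/m.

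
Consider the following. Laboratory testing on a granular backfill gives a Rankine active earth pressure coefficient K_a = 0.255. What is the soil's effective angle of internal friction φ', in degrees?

K_a = tan²(45° − φ/2) ⇒ 45° − φ/2 = arctan(√0.255) = 26.79°.
φ = 2(45° − 26.79°) = 36.41°.

36.4°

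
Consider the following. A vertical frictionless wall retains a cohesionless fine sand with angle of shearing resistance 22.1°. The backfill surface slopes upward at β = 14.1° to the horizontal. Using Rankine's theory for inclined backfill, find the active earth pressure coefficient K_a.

0.527

K_a = cos β · (cos β − √(cos²β − cos²φ)) / (cos β + √(cos²β − cos²φ)).
cos β = 0.9699, cos φ = 0.9265, √(cos²β − cos²φ) = 0.2867.
K_a = 0.9699 × (0.9699 − 0.2867)/(0.9699 + 0.2867) = 0.5273.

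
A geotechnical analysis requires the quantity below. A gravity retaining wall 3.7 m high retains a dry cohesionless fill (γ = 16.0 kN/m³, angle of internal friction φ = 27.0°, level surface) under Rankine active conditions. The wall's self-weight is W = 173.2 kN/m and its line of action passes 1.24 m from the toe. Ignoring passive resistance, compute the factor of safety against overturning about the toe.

K_a = tan²(45° − 27.0°/2) = 0.3755.
P_a = ½K_aγH² = 0.5×0.3755×16.0×3.7² = 41.13 kN/m, acting at H/3 = 1.233 m above the base.
Overturning moment M_o = P_a × H/3 = 41.13 × 1.233 = 50.72.
Resisting moment M_r = W × 1.24 = 173.2 × 1.24 = 214.8.
FS_overturning = M_r/M_o = 214.8/50.72 = 4.234.

4.23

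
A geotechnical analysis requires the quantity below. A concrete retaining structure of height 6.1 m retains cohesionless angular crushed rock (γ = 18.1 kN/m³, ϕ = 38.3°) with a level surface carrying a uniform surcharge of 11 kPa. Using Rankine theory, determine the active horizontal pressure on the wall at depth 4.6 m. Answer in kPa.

K_a = (1 − sin φ)/(1 + sin φ) = 0.2347.
σ_v = γz + q = 18.1 × 4.6 + 11 = 94.26 kPa.
σ_h = K_a σ_v = 0.2347 × 94.26 = 22.13 kPa.

22.1 kPa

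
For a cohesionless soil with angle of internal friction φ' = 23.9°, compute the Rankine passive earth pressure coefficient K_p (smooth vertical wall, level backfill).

K_p = (1 + sin φ)/(1 − sin φ) = tan²(45° + 23.9°/2) = 2.362.

2.36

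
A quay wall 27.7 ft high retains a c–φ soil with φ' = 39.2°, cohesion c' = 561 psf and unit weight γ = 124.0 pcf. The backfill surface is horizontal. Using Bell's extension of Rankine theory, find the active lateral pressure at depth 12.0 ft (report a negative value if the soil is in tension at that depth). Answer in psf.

-197 psf

K_a = (1 − sin φ)/(1 + sin φ) = 0.2255.
σ_a = K_a γ z − 2c√K_a = 0.2255×124.0×12.0 − 2×561×0.4748 = -197.3 psf.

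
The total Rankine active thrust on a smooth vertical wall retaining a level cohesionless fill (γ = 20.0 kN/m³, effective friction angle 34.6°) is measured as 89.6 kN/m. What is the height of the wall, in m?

5.70 m

K_a = 0.2756. P_a = ½ K_a γ H² ⇒ H = √(2P_a/(K_a γ)).
H = √(2×89.6/(0.2756×20.0)) = 5.701 m.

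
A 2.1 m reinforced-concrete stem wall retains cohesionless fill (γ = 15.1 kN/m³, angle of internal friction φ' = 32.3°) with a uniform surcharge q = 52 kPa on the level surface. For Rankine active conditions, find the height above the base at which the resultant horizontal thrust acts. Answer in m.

0.968 m

K_a = 0.3035.
Triangular part P₁ = ½K_aγH² = 10.10 at H/3 = 0.7000 m; rectangular part P₂ = K_a q H = 33.14 at H/2 = 1.050 m.
ȳ = (P₁·0.7000 + P₂·1.050)/(P₁+P₂) = 0.9682 m.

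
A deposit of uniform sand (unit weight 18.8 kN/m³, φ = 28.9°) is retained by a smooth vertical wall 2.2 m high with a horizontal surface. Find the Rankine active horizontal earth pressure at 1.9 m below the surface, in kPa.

K_a = (1 − sin φ)/(1 + sin φ) = 0.3484.
σ_h = K_a γ z = 0.3484 × 18.8 × 1.9 = 12.44 kPa.

12.4 kPa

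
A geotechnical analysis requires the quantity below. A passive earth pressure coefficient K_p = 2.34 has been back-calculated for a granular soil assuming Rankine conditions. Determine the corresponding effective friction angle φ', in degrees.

23.7°

K_p = (1+sin φ)/(1−sin φ) ⇒ sin φ = (K_p − 1)/(K_p + 1) = 0.4012.
φ = arcsin(0.4012) = 23.65°.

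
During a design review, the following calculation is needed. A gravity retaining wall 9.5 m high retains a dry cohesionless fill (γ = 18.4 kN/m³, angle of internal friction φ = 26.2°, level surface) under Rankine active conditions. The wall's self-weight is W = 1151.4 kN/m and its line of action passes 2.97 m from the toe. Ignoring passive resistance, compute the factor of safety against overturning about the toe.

3.36

K_a = tan²(45° − 26.2°/2) = 0.3874.
P_a = ½K_aγH² = 0.5×0.3874×18.4×9.5² = 321.7 kN/m, acting at H/3 = 3.167 m above the base.
Overturning moment M_o = P_a × H/3 = 321.7 × 3.167 = 1019.
Resisting moment M_r = W × 2.97 = 1151.4 × 2.97 = 3420.
FS_overturning = M_r/M_o = 3420/1019 = 3.357.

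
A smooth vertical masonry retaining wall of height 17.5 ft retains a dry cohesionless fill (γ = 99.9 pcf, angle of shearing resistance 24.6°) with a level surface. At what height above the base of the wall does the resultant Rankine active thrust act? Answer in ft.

K_a = 0.4121.
The pressure distribution is triangular, so the resultant acts at H/3 above the base = 17.5/3 = 5.833 ft.

5.83 ft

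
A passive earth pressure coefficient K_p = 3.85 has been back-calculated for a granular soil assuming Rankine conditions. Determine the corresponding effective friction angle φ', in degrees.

K_p = (1+sin φ)/(1−sin φ) ⇒ sin φ = (K_p − 1)/(K_p + 1) = 0.5876.
φ = arcsin(0.5876) = 35.99°.

36.0°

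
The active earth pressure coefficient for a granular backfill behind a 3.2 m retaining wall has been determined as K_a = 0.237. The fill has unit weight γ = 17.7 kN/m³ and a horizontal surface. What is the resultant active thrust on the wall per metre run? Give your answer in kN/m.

P = ½ K_a γ H² = 0.5 × 0.237 × 17.7 × 3.2² = 21.48 kN/m.

21.5 kN/m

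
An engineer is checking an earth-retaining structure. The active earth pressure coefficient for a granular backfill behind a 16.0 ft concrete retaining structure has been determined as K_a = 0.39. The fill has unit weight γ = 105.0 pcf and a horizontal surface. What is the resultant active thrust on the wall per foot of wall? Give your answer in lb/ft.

P = ½ K_a γ H² = 0.5 × 0.39 × 105.0 × 16.0² = 5242 lb/ft.

5240 lb/ft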